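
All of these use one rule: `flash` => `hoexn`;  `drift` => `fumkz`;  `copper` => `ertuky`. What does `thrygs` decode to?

rental

The shift increases by 1 at each position, starting from +2: 2, 3, 4, ….
Reversing it on thrygs: t−2=r, h−3=e, r−4=n, y−5=t, g−6=a, s−7=l.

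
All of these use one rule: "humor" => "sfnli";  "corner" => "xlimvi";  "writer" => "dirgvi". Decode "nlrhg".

moist

Each pair mirrors across the alphabet (h↔s, u↔f, m↔n): positions sum to 25. Letters are reflected about the middle of the alphabet (position → 25−position): Atbash.
Reversing it on nlrhg: n↔m, l↔o, r↔i, h↔s, g↔t.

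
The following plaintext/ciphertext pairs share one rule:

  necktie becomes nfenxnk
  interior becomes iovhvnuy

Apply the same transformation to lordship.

lptgwmow

In necktie: n→n is +0, e→f is +1, c→e is +2, k→n is +3 — the shift increases by 1 each position. The shift increases by 1 at each position, starting from +0: 0, 1, 2, ….
For lordship: l+0=l, o+1=p, r+2=t, d+3=g, s+4=w, h+5=m, i+6=o, p+7=w.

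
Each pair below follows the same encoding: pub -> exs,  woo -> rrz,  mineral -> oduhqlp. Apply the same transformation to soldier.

uhlgorv

Two steps: reverse the string, then apply a Caesar shift of +3.
On soldier: reverse → reidlos; then shift: r+3=u, e+3=h, i+3=l, d+3=g, l+3=o, o+3=r, s+3=v.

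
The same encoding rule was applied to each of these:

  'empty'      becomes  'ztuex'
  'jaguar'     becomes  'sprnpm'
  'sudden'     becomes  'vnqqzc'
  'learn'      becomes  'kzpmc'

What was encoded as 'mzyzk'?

rebel

e(4)→z(25) and m(12)→t(19) fit y≡9x+15 (mod 26); the inverse of 9 mod 26 is 3. This is an affine cipher: with a=0,…,z=25, each position x becomes (9x+15) mod 26.
Reversing it on mzyzk: m(12)→3·(12−15)≡17=r; z(25)→3·(25−15)≡4=e; y(24)→3·(24−15)≡1=b; z(25)→3·(25−15)≡4=e; k(10)→3·(10−15)≡11=l (all mod 26).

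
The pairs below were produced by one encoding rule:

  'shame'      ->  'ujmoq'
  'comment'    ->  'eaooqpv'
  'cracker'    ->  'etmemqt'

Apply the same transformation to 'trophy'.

The shift depends on letter class: consonant s→u is +2, but vowel a→m is +12. Two shifts are in play — +12 for a/e/i/o/u, +2 for every other letter.
For trophy: t(cons)+2=v, r(cons)+2=t, o(vowel)+12=a, p(cons)+2=r, h(cons)+2=j, y(cons)+2=a.

vtarja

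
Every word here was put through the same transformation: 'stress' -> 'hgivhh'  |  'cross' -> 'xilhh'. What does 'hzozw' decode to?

Each letter is replaced by its mirror in the alphabet: a↔z, b↔y, c↔x, and so on (the Atbash cipher).
Reversing it on hzozw: h↔s, z↔a, o↔l, z↔a, w↔d.

salad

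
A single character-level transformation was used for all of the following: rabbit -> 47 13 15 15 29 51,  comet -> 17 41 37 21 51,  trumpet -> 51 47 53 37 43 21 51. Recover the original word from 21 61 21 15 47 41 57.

Each letter becomes 2×(its alphabet position, a=1..z=26) + 11.
Undoing it on 21 61 21 15 47 41 57: 21→(21−11)÷2=5=e, 61→(61−11)÷2=25=y, 21→(21−11)÷2=5=e, 15→(15−11)÷2=2=b, 47→(47−11)÷2=18=r, 41→(41−11)÷2=15=o, 57→(57−11)÷2=23=w.

eyebrow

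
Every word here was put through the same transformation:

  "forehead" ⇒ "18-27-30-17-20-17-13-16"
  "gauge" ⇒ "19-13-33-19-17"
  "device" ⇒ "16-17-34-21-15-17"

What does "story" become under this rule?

31-32-27-30-37

f is letter #6 and maps to 18: an offset of 12. Each letter is replaced by its alphabet position (a=1..z=26) + 12.
For story: s=19→31, t=20→32, o=15→27, r=18→30, y=25→37.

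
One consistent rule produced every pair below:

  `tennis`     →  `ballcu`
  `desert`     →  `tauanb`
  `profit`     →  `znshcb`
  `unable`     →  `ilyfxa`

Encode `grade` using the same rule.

t(19)→b(1) and e(4)→a(0) fit y≡7x+24 (mod 26); the inverse of 7 mod 26 is 15. Treating letters as 0–25, the rule is x ↦ 7x + 24 (mod 26).
For grade: g(6)→7·6+24≡14=o; r(17)→7·17+24≡13=n; a(0)→7·0+24≡24=y; d(3)→7·3+24≡19=t; e(4)→7·4+24≡0=a (all mod 26).

onyta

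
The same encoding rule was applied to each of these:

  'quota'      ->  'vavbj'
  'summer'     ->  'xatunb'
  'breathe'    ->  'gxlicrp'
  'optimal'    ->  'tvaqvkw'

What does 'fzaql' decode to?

attic

In quota: q→v is +5, u→a is +6, o→v is +7, t→b is +8 — the shift increases by 1 each position. Letter i (0-indexed) is shifted by i+5, so successive shifts are 5, 6, 7, ….
Decoding fzaql: f−5=a, z−6=t, a−7=t, q−8=i, l−9=c.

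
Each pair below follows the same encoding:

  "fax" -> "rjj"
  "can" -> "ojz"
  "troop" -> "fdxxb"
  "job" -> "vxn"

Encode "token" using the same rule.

fxwnz

The shift depends on letter class: consonant f→r is +12, but vowel a→j is +9. Two shifts are in play — +9 for a/e/i/o/u, +12 for every other letter.
For token: t(cons)+12=f, o(vowel)+9=x, k(cons)+12=w, e(vowel)+9=n, n(cons)+12=z.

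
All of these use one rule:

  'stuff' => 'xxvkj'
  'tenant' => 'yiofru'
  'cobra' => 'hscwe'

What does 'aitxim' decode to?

Shifts by position in stuff: pos 0: s→x (+5), pos 1: t→x (+4), pos 2: u→v (+1), pos 3: f→k (+5), pos 4: f→j (+4) — repeating every 3. It's a Vigenère-style cipher with numeric key [5,4,1]: position i shifts by key[i mod 3].
Undoing it on aitxim: a−5=v, i−4=e, t−1=s, x−5=s, i−4=e, m−1=l.

vessel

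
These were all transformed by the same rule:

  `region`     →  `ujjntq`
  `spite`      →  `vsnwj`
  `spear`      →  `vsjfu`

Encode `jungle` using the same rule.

mzqjoj

The rule splits by letter class: vowels +5, consonants +3.
Applying it to jungle: j(cons)+3=m, u(vowel)+5=z, n(cons)+3=q, g(cons)+3=j, l(cons)+3=o, e(vowel)+5=j.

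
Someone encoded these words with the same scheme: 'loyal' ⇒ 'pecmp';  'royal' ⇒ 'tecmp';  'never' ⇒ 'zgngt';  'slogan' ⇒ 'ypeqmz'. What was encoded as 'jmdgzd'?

Each letter's alphabet position (a=0..z=25) is mapped through 5·x+12 mod 26 — an affine cipher.
Reversing it on jmdgzd: j(9)→21·(9−12)≡15=p; m(12)→21·(12−12)≡0=a; d(3)→21·(3−12)≡19=t; g(6)→21·(6−12)≡4=e; z(25)→21·(25−12)≡13=n; d(3)→21·(3−12)≡19=t (all mod 26).

patent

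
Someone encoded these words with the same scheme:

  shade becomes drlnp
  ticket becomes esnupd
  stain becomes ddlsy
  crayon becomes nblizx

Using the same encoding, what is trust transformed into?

ebfce

Shifts by position in shade: pos 0: s→d (+11), pos 1: h→r (+10), pos 2: a→l (+11), pos 3: d→n (+10) — repeating every 2. A repeating key of period 2 is used — shifts +11, +10 over and over.
Applying it to trust: t+11=e, r+10=b, u+11=f, s+10=c, t+11=e.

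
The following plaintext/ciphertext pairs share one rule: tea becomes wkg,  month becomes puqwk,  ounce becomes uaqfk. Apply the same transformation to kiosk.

The rule splits by letter class: vowels +6, consonants +3.
For kiosk: k(cons)+3=n, i(vowel)+6=o, o(vowel)+6=u, s(cons)+3=v, k(cons)+3=n.

nouvn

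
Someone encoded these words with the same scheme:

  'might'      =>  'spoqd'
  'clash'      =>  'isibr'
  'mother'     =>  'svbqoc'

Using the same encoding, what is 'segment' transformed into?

ylovoyf

In might: m→s is +6, i→p is +7, g→o is +8, h→q is +9 — the shift increases by 1 each position. Letter i (0-indexed) is shifted by i+6, so successive shifts are 6, 7, 8, ….
For segment: s+6=y, e+7=l, g+8=o, m+9=v, e+10=o, n+11=y, t+12=f.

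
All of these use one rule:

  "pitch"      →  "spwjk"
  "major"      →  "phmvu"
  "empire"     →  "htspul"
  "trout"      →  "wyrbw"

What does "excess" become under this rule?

heflvz

Shifts by position in pitch: pos 0: p→s (+3), pos 1: i→p (+7), pos 2: t→w (+3), pos 3: c→j (+7) — repeating every 2. A repeating key of period 2 is used — shifts +3, +7 over and over.
Applying it to excess: e+3=h, x+7=e, c+3=f, e+7=l, s+3=v, s+7=z.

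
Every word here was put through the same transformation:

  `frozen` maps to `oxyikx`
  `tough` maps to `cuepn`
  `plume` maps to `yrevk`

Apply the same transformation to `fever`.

Shifts by position in frozen: pos 0: f→o (+9), pos 1: r→x (+6), pos 2: o→y (+10), pos 3: z→i (+9), pos 4: e→k (+6), pos 5: n→x (+10) — repeating every 3. The shifts repeat in a cycle of length 3: positions 0,1,… shift by +9, +6, +10, then the pattern repeats.
Applying it to fever: f+9=o, e+6=k, v+10=f, e+9=n, r+6=x.

okfnx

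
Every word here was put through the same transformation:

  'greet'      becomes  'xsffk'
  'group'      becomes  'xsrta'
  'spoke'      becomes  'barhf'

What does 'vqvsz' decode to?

alarm

g(6)→x(23) and r(17)→s(18) fit y≡9x+21 (mod 26); the inverse of 9 mod 26 is 3. This is an affine cipher: with a=0,…,z=25, each position x becomes (9x+21) mod 26.
Undoing it on vqvsz: v(21)→3·(21−21)≡0=a; q(16)→3·(16−21)≡11=l; v(21)→3·(21−21)≡0=a; s(18)→3·(18−21)≡17=r; z(25)→3·(25−21)≡12=m (all mod 26).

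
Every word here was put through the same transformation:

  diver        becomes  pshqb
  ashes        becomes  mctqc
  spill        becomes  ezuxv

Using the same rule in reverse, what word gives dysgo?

rogue

Shifts by position in diver: pos 0: d→p (+12), pos 1: i→s (+10), pos 2: v→h (+12), pos 3: e→q (+12), pos 4: r→b (+10) — repeating every 3. It's a Vigenère-style cipher with numeric key [12,10,12]: position i shifts by key[i mod 3].
Reversing it on dysgo: d−12=r, y−10=o, s−12=g, g−12=u, o−10=e.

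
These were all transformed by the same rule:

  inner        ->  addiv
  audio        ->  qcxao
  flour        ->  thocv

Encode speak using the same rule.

gziqw

Treating letters as 0–25, the rule is x ↦ 11x + 16 (mod 26).
On speak: s(18)→11·18+16≡6=g; p(15)→11·15+16≡25=z; e(4)→11·4+16≡8=i; a(0)→11·0+16≡16=q; k(10)→11·10+16≡22=w (all mod 26).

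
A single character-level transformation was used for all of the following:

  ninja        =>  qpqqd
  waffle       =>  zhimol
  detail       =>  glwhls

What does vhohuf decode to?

salary

It's a Vigenère-style cipher with numeric key [3,7]: position i shifts by key[i mod 2].
Decoding vhohuf: v−3=s, h−7=a, o−3=l, h−7=a, u−3=r, f−7=y.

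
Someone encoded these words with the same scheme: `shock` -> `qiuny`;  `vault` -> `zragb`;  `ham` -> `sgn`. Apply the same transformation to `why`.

The output letters match the input read backwards, each shifted +6: shock reversed is kcohs. Read the word backwards and shift each letter +6.
Applying it to why: reverse → yhw; then shift: y+6=e, h+6=n, w+6=c.

enc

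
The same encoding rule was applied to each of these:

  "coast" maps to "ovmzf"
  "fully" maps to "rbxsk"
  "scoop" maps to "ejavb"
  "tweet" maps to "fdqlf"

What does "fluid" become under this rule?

rsgpp

Shifts by position in coast: pos 0: c→o (+12), pos 1: o→v (+7), pos 2: a→m (+12), pos 3: s→z (+7) — repeating every 2. The shifts repeat in a cycle of length 2: positions 0,1,… shift by +12, +7, then the pattern repeats.
For fluid: f+12=r, l+7=s, u+12=g, i+7=p, d+12=p.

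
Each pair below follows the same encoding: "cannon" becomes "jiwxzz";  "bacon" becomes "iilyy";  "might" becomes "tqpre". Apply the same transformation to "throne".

In cannon: c→j is +7, a→i is +8, n→w is +9, n→x is +10 — the shift increases by 1 each position. The shift increases by 1 at each position, starting from +7: 7, 8, 9, ….
On throne: t+7=a, h+8=p, r+9=a, o+10=y, n+11=y, e+12=q.

apayyq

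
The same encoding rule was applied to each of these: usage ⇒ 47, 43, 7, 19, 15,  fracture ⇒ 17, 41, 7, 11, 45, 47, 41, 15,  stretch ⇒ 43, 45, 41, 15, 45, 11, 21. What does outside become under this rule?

u(#21)→47 and s(#19)→43: differences scale by 2, so n = 2·pos + 5. Each letter becomes 2×(its alphabet position, a=1..z=26) + 5.
For outside: o=15→35, u=21→47, t=20→45, s=19→43, i=9→23, d=4→13, e=5→15.

35, 47, 45, 43, 23, 13, 15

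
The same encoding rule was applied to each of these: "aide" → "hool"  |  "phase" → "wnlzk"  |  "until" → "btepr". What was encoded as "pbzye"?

Shifts by position in aide: pos 0: a→h (+7), pos 1: i→o (+6), pos 2: d→o (+11), pos 3: e→l (+7) — repeating every 3. A repeating key of period 3 is used — shifts +7, +6, +11 over and over.
Reversing it on pbzye: p−7=i, b−6=v, z−11=o, y−7=r, e−6=y.

ivory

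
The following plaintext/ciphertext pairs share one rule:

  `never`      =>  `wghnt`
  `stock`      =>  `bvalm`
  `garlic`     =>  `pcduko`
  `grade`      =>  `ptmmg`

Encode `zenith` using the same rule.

igzrvt

Shifts by position in never: pos 0: n→w (+9), pos 1: e→g (+2), pos 2: v→h (+12), pos 3: e→n (+9), pos 4: r→t (+2) — repeating every 3. A repeating key of period 3 is used — shifts +9, +2, +12 over and over.
For zenith: z+9=i, e+2=g, n+12=z, i+9=r, t+2=v, h+12=t.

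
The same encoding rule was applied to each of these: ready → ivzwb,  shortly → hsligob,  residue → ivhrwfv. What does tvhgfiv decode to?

Each pair mirrors across the alphabet (r↔i, e↔v, a↔z): positions sum to 25. This is the alphabet-reversal cipher (Atbash): a becomes z, b becomes y, etc.
Decoding tvhgfiv: t↔g, v↔e, h↔s, g↔t, f↔u, i↔r, v↔e.

gesture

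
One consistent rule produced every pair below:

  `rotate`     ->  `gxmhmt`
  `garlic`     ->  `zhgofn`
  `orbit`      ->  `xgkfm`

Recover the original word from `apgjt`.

purse

r(17)→g(6) and o(14)→x(23) fit y≡3x+7 (mod 26); the inverse of 3 mod 26 is 9. This is an affine cipher: with a=0,…,z=25, each position x becomes (3x+7) mod 26.
Decoding apgjt: a(0)→9·(0−7)≡15=p; p(15)→9·(15−7)≡20=u; g(6)→9·(6−7)≡17=r; j(9)→9·(9−7)≡18=s; t(19)→9·(19−7)≡4=e (all mod 26).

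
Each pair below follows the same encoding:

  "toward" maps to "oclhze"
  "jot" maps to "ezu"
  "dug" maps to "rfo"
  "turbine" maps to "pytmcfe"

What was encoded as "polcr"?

The word is reversed, then every letter is shifted forward by 11.
Undoing it on polcr: shift back: p−11=e, o−11=d, l−11=a, c−11=r, r−11=g → edarg; then reverse → grade.

grade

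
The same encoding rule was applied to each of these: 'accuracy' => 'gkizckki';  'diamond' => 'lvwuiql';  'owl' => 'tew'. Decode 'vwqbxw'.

option

The output letters match the input read backwards, each shifted +8: accuracy reversed is ycarucca. Read the word backwards and shift each letter +8.
Decoding vwqbxw: shift back: v−8=n, w−8=o, q−8=i, b−8=t, x−8=p, w−8=o → noitpo; then reverse → option.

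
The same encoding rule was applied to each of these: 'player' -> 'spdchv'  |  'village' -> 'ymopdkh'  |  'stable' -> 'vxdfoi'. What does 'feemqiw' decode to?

cabinet

Shifts by position in player: pos 0: p→s (+3), pos 1: l→p (+4), pos 2: a→d (+3), pos 3: y→c (+4) — repeating every 2. The shifts repeat in a cycle of length 2: positions 0,1,… shift by +3, +4, then the pattern repeats.
Reversing it on feemqiw: f−3=c, e−4=a, e−3=b, m−4=i, q−3=n, i−4=e, w−3=t.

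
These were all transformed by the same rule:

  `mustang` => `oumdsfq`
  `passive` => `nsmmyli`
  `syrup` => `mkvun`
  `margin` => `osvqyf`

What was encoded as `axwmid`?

Treating letters as 0–25, the rule is x ↦ 17x + 18 (mod 26).
Reversing it on axwmid: a(0)→23·(0−18)≡2=c; x(23)→23·(23−18)≡11=l; w(22)→23·(22−18)≡14=o; m(12)→23·(12−18)≡18=s; i(8)→23·(8−18)≡4=e; d(3)→23·(3−18)≡19=t (all mod 26).

closet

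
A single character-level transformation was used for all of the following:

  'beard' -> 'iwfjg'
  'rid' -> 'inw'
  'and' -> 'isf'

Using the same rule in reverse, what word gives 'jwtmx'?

Read the word backwards and shift each letter +5.
Undoing it on jwtmx: shift back: j−5=e, w−5=r, t−5=o, m−5=h, x−5=s → erohs; then reverse → shore.

shore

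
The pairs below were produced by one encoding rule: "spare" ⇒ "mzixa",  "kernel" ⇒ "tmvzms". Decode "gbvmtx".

plenty

The output letters match the input read backwards, each shifted +8: spare reversed is eraps. Read the word backwards and shift each letter +8.
Decoding gbvmtx: shift back: g−8=y, b−8=t, v−8=n, m−8=e, t−8=l, x−8=p → ytnelp; then reverse → plenty.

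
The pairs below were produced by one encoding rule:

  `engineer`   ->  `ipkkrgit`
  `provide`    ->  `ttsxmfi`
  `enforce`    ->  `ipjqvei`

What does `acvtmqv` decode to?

Shifts by position in engineer: pos 0: e→i (+4), pos 1: n→p (+2), pos 2: g→k (+4), pos 3: i→k (+2) — repeating every 2. A repeating key of period 2 is used — shifts +4, +2 over and over.
Decoding acvtmqv: a−4=w, c−2=a, v−4=r, t−2=r, m−4=i, q−2=o, v−4=r.

warrior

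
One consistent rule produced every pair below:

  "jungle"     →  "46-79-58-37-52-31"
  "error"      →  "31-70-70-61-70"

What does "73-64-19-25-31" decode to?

The formula is n = 3×(alphabet index, a=1) + 16.
Reversing it on 73-64-19-25-31: 73→(73−16)÷3=19=s, 64→(64−16)÷3=16=p, 19→(19−16)÷3=1=a, 25→(25−16)÷3=3=c, 31→(31−16)÷3=5=e.

space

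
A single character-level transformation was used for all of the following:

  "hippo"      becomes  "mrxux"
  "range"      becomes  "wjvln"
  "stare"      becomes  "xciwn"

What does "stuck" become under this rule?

A repeating key of period 3 is used — shifts +5, +9, +8 over and over.
On stuck: s+5=x, t+9=c, u+8=c, c+5=h, k+9=t.

xccht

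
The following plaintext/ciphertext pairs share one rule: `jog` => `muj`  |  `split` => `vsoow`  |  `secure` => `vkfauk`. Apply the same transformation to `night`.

The shift depends on letter class: consonant j→m is +3, but vowel o→u is +6. Two shifts are in play — +6 for a/e/i/o/u, +3 for every other letter.
For night: n(cons)+3=q, i(vowel)+6=o, g(cons)+3=j, h(cons)+3=k, t(cons)+3=w.

qojkw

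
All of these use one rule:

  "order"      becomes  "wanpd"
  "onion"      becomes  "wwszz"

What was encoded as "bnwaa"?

tempo

In order: o→w is +8, r→a is +9, d→n is +10, e→p is +11 — the shift increases by 1 each position. Letter i (0-indexed) is shifted by i+8, so successive shifts are 8, 9, 10, ….
Reversing it on bnwaa: b−8=t, n−9=e, w−10=m, a−11=p, a−12=o.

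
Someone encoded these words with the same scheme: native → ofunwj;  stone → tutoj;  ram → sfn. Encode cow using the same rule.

The shift depends on letter class: consonant n→o is +1, but vowel a→f is +5. The rule splits by letter class: vowels +5, consonants +1.
For cow: c(cons)+1=d, o(vowel)+5=t, w(cons)+1=x.

dtx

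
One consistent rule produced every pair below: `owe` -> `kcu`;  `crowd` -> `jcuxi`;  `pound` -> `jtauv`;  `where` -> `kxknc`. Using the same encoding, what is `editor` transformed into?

xuzojk

The word is reversed, then every letter is shifted forward by 6.
For editor: reverse → rotide; then shift: r+6=x, o+6=u, t+6=z, i+6=o, d+6=j, e+6=k.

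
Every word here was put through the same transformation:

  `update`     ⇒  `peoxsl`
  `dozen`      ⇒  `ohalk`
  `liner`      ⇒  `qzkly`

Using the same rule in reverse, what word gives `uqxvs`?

Treating letters as 0–25, the rule is x ↦ 23x + 23 (mod 26).
Undoing it on uqxvs: u(20)→17·(20−23)≡1=b; q(16)→17·(16−23)≡11=l; x(23)→17·(23−23)≡0=a; v(21)→17·(21−23)≡18=s; s(18)→17·(18−23)≡19=t (all mod 26).

blast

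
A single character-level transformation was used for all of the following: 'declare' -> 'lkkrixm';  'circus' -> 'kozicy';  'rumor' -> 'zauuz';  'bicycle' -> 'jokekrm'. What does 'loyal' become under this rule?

tuggt

Shifts by position in declare: pos 0: d→l (+8), pos 1: e→k (+6), pos 2: c→k (+8), pos 3: l→r (+6) — repeating every 2. It's a Vigenère-style cipher with numeric key [8,6]: position i shifts by key[i mod 2].
On loyal: l+8=t, o+6=u, y+8=g, a+6=g, l+8=t.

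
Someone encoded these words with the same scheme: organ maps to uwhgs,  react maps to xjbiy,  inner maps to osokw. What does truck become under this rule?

zwvip

Shifts by position in organ: pos 0: o→u (+6), pos 1: r→w (+5), pos 2: g→h (+1), pos 3: a→g (+6), pos 4: n→s (+5) — repeating every 3. The shifts repeat in a cycle of length 3: positions 0,1,… shift by +6, +5, +1, then the pattern repeats.
On truck: t+6=z, r+5=w, u+1=v, c+6=i, k+5=p.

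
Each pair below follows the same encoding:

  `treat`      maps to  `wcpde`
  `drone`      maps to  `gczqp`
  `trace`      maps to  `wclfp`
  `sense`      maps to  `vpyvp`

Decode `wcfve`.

trust

Shifts by position in treat: pos 0: t→w (+3), pos 1: r→c (+11), pos 2: e→p (+11), pos 3: a→d (+3), pos 4: t→e (+11) — repeating every 3. It's a Vigenère-style cipher with numeric key [3,11,11]: position i shifts by key[i mod 3].
Reversing it on wcfve: w−3=t, c−11=r, f−11=u, v−3=s, e−11=t.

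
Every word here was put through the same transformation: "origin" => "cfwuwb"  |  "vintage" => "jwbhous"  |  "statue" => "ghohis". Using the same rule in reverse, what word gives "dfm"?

Compare letters: o→c is +14, r→f is +14, i→w is +14 — a constant shift. This is a Caesar cipher with shift 14.
Reversing it on dfm: d−14=p, f−14=r, m−14=y.

pry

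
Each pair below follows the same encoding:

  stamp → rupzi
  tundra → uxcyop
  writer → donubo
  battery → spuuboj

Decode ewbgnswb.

flexible

s(18)→r(17) and t(19)→u(20) fit y≡3x+15 (mod 26); the inverse of 3 mod 26 is 9. Treating letters as 0–25, the rule is x ↦ 3x + 15 (mod 26).
Reversing it on ewbgnswb: e(4)→9·(4−15)≡5=f; w(22)→9·(22−15)≡11=l; b(1)→9·(1−15)≡4=e; g(6)→9·(6−15)≡23=x; n(13)→9·(13−15)≡8=i; s(18)→9·(18−15)≡1=b; w(22)→9·(22−15)≡11=l; b(1)→9·(1−15)≡4=e (all mod 26).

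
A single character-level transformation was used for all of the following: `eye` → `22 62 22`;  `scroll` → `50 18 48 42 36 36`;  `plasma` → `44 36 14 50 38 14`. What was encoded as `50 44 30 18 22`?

spice

With a=1..z=26, the number is 2·pos + 12.
Reversing it on 50 44 30 18 22: 50→(50−12)÷2=19=s, 44→(44−12)÷2=16=p, 30→(30−12)÷2=9=i, 18→(18−12)÷2=3=c, 22→(22−12)÷2=5=e.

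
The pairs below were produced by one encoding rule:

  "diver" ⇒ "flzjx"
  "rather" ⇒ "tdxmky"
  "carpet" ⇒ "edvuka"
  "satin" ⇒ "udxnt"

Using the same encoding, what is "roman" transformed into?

trqft

In diver: d→f is +2, i→l is +3, v→z is +4, e→j is +5 — the shift increases by 1 each position. Letter i (0-indexed) is shifted by i+2, so successive shifts are 2, 3, 4, ….
On roman: r+2=t, o+3=r, m+4=q, a+5=f, n+6=t.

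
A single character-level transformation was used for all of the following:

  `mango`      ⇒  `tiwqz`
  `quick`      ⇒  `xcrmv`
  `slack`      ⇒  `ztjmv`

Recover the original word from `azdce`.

In mango: m→t is +7, a→i is +8, n→w is +9, g→q is +10 — the shift increases by 1 each position. Letter i (0-indexed) is shifted by i+7, so successive shifts are 7, 8, 9, ….
Decoding azdce: a−7=t, z−8=r, d−9=u, c−10=s, e−11=t.

trust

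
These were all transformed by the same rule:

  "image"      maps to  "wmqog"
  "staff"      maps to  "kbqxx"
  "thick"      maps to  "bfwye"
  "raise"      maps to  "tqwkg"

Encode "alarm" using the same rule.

qvqtm

i(8)→w(22) and m(12)→m(12) fit y≡17x+16 (mod 26); the inverse of 17 mod 26 is 23. Treating letters as 0–25, the rule is x ↦ 17x + 16 (mod 26).
Applying it to alarm: a(0)→17·0+16≡16=q; l(11)→17·11+16≡21=v; a(0)→17·0+16≡16=q; r(17)→17·17+16≡19=t; m(12)→17·12+16≡12=m (all mod 26).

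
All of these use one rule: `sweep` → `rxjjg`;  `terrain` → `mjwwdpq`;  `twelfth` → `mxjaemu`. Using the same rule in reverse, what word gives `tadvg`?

s(18)→r(17) and w(22)→x(23) fit y≡21x+3 (mod 26); the inverse of 21 mod 26 is 5. Treating letters as 0–25, the rule is x ↦ 21x + 3 (mod 26).
Reversing it on tadvg: t(19)→5·(19−3)≡2=c; a(0)→5·(0−3)≡11=l; d(3)→5·(3−3)≡0=a; v(21)→5·(21−3)≡12=m; g(6)→5·(6−3)≡15=p (all mod 26).

clamp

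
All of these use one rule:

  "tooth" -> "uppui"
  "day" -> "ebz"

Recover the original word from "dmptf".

close

Compare letters: t→u is +1, o→p is +1, o→p is +1 — a constant shift. Every letter moves 1 place later in the alphabet, wrapping around z→a.
Decoding dmptf: d−1=c, m−1=l, p−1=o, t−1=s, f−1=e.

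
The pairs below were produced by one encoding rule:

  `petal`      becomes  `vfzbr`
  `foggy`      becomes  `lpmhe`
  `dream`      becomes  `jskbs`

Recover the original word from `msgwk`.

grave

Shifts by position in petal: pos 0: p→v (+6), pos 1: e→f (+1), pos 2: t→z (+6), pos 3: a→b (+1) — repeating every 2. A repeating key of period 2 is used — shifts +6, +1 over and over.
Reversing it on msgwk: m−6=g, s−1=r, g−6=a, w−1=v, k−6=e.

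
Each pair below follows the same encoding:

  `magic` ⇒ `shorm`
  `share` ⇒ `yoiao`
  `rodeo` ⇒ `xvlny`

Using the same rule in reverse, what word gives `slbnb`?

meter

In magic: m→s is +6, a→h is +7, g→o is +8, i→r is +9 — the shift increases by 1 each position. The shift increases by 1 at each position, starting from +6: 6, 7, 8, ….
Reversing it on slbnb: s−6=m, l−7=e, b−8=t, n−9=e, b−10=r.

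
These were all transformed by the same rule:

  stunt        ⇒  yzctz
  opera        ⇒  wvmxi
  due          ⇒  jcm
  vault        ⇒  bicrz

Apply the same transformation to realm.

xmirs

The rule splits by letter class: vowels +8, consonants +6.
Applying it to realm: r(cons)+6=x, e(vowel)+8=m, a(vowel)+8=i, l(cons)+6=r, m(cons)+6=s.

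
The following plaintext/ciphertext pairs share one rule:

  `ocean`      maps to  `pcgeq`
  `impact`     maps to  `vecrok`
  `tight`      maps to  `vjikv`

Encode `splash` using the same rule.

jucnru

The output letters match the input read backwards, each shifted +2: ocean reversed is naeco. The word is reversed, then every letter is shifted forward by 2.
On splash: reverse → hsalps; then shift: h+2=j, s+2=u, a+2=c, l+2=n, p+2=r, s+2=u.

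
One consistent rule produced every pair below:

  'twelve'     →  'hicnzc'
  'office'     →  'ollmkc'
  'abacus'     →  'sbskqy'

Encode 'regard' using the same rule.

pcuspt

t(19)→h(7) and w(22)→i(8) fit y≡9x+18 (mod 26); the inverse of 9 mod 26 is 3. Each letter's alphabet position (a=0..z=25) is mapped through 9·x+18 mod 26 — an affine cipher.
For regard: r(17)→9·17+18≡15=p; e(4)→9·4+18≡2=c; g(6)→9·6+18≡20=u; a(0)→9·0+18≡18=s; r(17)→9·17+18≡15=p; d(3)→9·3+18≡19=t (all mod 26).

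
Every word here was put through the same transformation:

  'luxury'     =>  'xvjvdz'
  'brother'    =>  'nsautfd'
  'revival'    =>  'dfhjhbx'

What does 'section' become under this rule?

efouupz

Shifts by position in luxury: pos 0: l→x (+12), pos 1: u→v (+1), pos 2: x→j (+12), pos 3: u→v (+1) — repeating every 2. It's a Vigenère-style cipher with numeric key [12,1]: position i shifts by key[i mod 2].
For section: s+12=e, e+1=f, c+12=o, t+1=u, i+12=u, o+1=p, n+12=z.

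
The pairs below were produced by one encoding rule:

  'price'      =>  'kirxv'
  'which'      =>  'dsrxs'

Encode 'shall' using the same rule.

hszoo

Each letter is replaced by its mirror in the alphabet: a↔z, b↔y, c↔x, and so on (the Atbash cipher).
Applying it to shall: s↔h, h↔s, a↔z, l↔o, l↔o.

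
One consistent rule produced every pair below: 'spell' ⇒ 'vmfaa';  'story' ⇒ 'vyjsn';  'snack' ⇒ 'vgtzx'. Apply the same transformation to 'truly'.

s(18)→v(21) and p(15)→m(12) fit y≡3x+19 (mod 26); the inverse of 3 mod 26 is 9. This is an affine cipher: with a=0,…,z=25, each position x becomes (3x+19) mod 26.
On truly: t(19)→3·19+19≡24=y; r(17)→3·17+19≡18=s; u(20)→3·20+19≡1=b; l(11)→3·11+19≡0=a; y(24)→3·24+19≡13=n (all mod 26).

ysban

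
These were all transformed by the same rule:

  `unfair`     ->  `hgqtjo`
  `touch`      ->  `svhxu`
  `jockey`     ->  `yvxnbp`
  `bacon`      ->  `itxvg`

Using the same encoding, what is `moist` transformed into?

rvjds

u(20)→h(7) and n(13)→g(6) fit y≡15x+19 (mod 26); the inverse of 15 mod 26 is 7. Treating letters as 0–25, the rule is x ↦ 15x + 19 (mod 26).
For moist: m(12)→15·12+19≡17=r; o(14)→15·14+19≡21=v; i(8)→15·8+19≡9=j; s(18)→15·18+19≡3=d; t(19)→15·19+19≡18=s (all mod 26).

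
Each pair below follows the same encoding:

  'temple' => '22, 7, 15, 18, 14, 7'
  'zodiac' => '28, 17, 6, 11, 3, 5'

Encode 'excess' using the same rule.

7, 26, 5, 7, 21, 21

t is letter #20 and maps to 22: an offset of 2. The number is (letter's place in the alphabet, a=1) + 2.
Applying it to excess: e=5→7, x=24→26, c=3→5, e=5→7, s=19→21, s=19→21.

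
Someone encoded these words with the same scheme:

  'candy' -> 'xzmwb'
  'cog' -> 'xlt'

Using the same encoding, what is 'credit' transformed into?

xivwrg

Each pair mirrors across the alphabet (c↔x, a↔z, n↔m): positions sum to 25. Each letter is replaced by its mirror in the alphabet: a↔z, b↔y, c↔x, and so on (the Atbash cipher).
For credit: c↔x, r↔i, e↔v, d↔w, i↔r, t↔g.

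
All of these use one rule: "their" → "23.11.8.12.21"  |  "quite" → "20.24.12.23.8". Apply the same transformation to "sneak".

22.17.8.4.14

t is letter #20 and maps to 23: an offset of 3. Letters become their 1-based position plus 3 (so a→4, b→5, …).
On sneak: s=19→22, n=14→17, e=5→8, a=1→4, k=11→14.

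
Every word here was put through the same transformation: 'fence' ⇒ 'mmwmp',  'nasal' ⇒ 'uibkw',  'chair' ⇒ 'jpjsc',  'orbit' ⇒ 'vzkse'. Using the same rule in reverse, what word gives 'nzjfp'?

grave

In fence: f→m is +7, e→m is +8, n→w is +9, c→m is +10 — the shift increases by 1 each position. The shift increases by 1 at each position, starting from +7: 7, 8, 9, ….
Decoding nzjfp: n−7=g, z−8=r, j−9=a, f−10=v, p−11=e.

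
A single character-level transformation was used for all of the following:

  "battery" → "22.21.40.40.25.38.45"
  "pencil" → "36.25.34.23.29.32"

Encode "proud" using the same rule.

Letters become their 1-based position plus 20 (so a→21, b→22, …).
For proud: p=16→36, r=18→38, o=15→35, u=21→41, d=4→24.

36.38.35.41.24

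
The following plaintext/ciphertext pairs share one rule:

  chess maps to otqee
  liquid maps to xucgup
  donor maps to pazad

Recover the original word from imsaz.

wagon

This is a Caesar cipher with shift 12.
Decoding imsaz: i−12=w, m−12=a, s−12=g, a−12=o, z−12=n.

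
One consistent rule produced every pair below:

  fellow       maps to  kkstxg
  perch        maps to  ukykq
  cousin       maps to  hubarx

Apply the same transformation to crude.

Letter i (0-indexed) is shifted by i+5, so successive shifts are 5, 6, 7, ….
Applying it to crude: c+5=h, r+6=x, u+7=b, d+8=l, e+9=n.

hxbln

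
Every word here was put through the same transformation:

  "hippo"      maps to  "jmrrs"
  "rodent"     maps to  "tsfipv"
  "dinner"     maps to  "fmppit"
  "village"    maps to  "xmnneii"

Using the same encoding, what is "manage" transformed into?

The shift depends on letter class: consonant h→j is +2, but vowel i→m is +4. Two shifts are in play — +4 for a/e/i/o/u, +2 for every other letter.
On manage: m(cons)+2=o, a(vowel)+4=e, n(cons)+2=p, a(vowel)+4=e, g(cons)+2=i, e(vowel)+4=i.

oepeii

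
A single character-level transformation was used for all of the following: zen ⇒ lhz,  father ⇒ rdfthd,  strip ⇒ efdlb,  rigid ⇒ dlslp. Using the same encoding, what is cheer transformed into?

othhd

The shift depends on letter class: consonant z→l is +12, but vowel e→h is +3. Vowels shift forward by 3 and consonants shift forward by 12.
For cheer: c(cons)+12=o, h(cons)+12=t, e(vowel)+3=h, e(vowel)+3=h, r(cons)+12=d.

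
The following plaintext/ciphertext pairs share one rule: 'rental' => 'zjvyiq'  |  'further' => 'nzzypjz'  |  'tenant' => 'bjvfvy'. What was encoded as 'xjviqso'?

Shifts by position in rental: pos 0: r→z (+8), pos 1: e→j (+5), pos 2: n→v (+8), pos 3: t→y (+5) — repeating every 2. It's a Vigenère-style cipher with numeric key [8,5]: position i shifts by key[i mod 2].
Reversing it on xjviqso: x−8=p, j−5=e, v−8=n, i−5=d, q−8=i, s−5=n, o−8=g.

pending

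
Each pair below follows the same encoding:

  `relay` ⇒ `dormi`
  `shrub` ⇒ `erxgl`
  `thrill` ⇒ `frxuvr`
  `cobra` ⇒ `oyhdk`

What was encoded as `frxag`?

Shifts by position in relay: pos 0: r→d (+12), pos 1: e→o (+10), pos 2: l→r (+6), pos 3: a→m (+12), pos 4: y→i (+10) — repeating every 3. The shifts repeat in a cycle of length 3: positions 0,1,… shift by +12, +10, +6, then the pattern repeats.
Reversing it on frxag: f−12=t, r−10=h, x−6=r, a−12=o, g−10=w.

throw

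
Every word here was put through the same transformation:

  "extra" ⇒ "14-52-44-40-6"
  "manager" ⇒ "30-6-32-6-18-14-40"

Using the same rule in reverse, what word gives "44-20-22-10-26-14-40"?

e(#5)→14 and x(#24)→52: differences scale by 2, so n = 2·pos + 4. Each letter becomes 2×(its alphabet position, a=1..z=26) + 4.
Undoing it on 44-20-22-10-26-14-40: 44→(44−4)÷2=20=t, 20→(20−4)÷2=8=h, 22→(22−4)÷2=9=i, 10→(10−4)÷2=3=c, 26→(26−4)÷2=11=k, 14→(14−4)÷2=5=e, 40→(40−4)÷2=18=r.

thicker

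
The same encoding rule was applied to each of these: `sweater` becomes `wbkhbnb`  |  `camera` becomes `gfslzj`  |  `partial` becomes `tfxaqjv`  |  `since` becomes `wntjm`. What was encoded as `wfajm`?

sauce

In sweater: s→w is +4, w→b is +5, e→k is +6, a→h is +7 — the shift increases by 1 each position. Letter i (0-indexed) is shifted by i+4, so successive shifts are 4, 5, 6, ….
Reversing it on wfajm: w−4=s, f−5=a, a−6=u, j−7=c, m−8=e.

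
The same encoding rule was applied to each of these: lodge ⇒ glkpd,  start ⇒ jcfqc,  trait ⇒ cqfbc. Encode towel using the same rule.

l(11)→g(6) and o(14)→l(11) fit y≡19x+5 (mod 26); the inverse of 19 mod 26 is 11. This is an affine cipher: with a=0,…,z=25, each position x becomes (19x+5) mod 26.
Applying it to towel: t(19)→19·19+5≡2=c; o(14)→19·14+5≡11=l; w(22)→19·22+5≡7=h; e(4)→19·4+5≡3=d; l(11)→19·11+5≡6=g (all mod 26).

clhdg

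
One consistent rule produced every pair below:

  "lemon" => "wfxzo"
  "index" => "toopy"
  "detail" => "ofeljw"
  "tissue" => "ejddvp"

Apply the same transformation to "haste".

sbdef

A repeating key of period 3 is used — shifts +11, +1, +11 over and over.
For haste: h+11=s, a+1=b, s+11=d, t+11=e, e+1=f.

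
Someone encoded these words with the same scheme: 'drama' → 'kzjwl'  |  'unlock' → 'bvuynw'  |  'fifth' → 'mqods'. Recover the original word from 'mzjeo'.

fraud

In drama: d→k is +7, r→z is +8, a→j is +9, m→w is +10 — the shift increases by 1 each position. The shift increases by 1 at each position, starting from +7: 7, 8, 9, ….
Decoding mzjeo: m−7=f, z−8=r, j−9=a, e−10=u, o−11=d.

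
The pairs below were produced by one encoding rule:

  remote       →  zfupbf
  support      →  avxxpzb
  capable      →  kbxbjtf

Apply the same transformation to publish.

xvjtjap

The rule splits by letter class: vowels +1, consonants +8.
Applying it to publish: p(cons)+8=x, u(vowel)+1=v, b(cons)+8=j, l(cons)+8=t, i(vowel)+1=j, s(cons)+8=a, h(cons)+8=p.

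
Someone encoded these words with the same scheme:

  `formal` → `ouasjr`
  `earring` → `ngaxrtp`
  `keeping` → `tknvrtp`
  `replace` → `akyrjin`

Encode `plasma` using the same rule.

yrjyvg

The shifts repeat in a cycle of length 2: positions 0,1,… shift by +9, +6, then the pattern repeats.
Applying it to plasma: p+9=y, l+6=r, a+9=j, s+6=y, m+9=v, a+6=g.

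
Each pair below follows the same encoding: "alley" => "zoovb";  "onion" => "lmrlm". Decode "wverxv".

device

This is the alphabet-reversal cipher (Atbash): a becomes z, b becomes y, etc.
Undoing it on wverxv: w↔d, v↔e, e↔v, r↔i, x↔c, v↔e.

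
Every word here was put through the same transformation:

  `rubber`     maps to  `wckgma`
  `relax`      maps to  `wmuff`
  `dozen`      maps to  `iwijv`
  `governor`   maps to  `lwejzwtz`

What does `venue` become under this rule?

Shifts by position in rubber: pos 0: r→w (+5), pos 1: u→c (+8), pos 2: b→k (+9), pos 3: b→g (+5), pos 4: e→m (+8), pos 5: r→a (+9) — repeating every 3. It's a Vigenère-style cipher with numeric key [5,8,9]: position i shifts by key[i mod 3].
Applying it to venue: v+5=a, e+8=m, n+9=w, u+5=z, e+8=m.

amwzm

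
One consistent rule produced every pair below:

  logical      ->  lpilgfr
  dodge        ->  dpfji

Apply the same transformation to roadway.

rpcgafe

In logical: l→l is +0, o→p is +1, g→i is +2, i→l is +3 — the shift increases by 1 each position. Each letter shifts forward by its position index (0, 1, 2, …) — the shift grows by one for each successive letter.
On roadway: r+0=r, o+1=p, a+2=c, d+3=g, w+4=a, a+5=f, y+6=e.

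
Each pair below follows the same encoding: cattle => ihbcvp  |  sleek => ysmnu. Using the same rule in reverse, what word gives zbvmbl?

tundra

In cattle: c→i is +6, a→h is +7, t→b is +8, t→c is +9 — the shift increases by 1 each position. Each letter shifts forward by (position + 6), i.e. 6, 7, 8, … — the shift grows by one for each successive letter.
Reversing it on zbvmbl: z−6=t, b−7=u, v−8=n, m−9=d, b−10=r, l−11=a.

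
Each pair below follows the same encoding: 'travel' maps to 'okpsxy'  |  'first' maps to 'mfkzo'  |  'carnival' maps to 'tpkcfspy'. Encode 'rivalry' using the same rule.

t(19)→o(14) and r(17)→k(10) fit y≡15x+15 (mod 26); the inverse of 15 mod 26 is 7. Each letter's alphabet position (a=0..z=25) is mapped through 15·x+15 mod 26 — an affine cipher.
On rivalry: r(17)→15·17+15≡10=k; i(8)→15·8+15≡5=f; v(21)→15·21+15≡18=s; a(0)→15·0+15≡15=p; l(11)→15·11+15≡24=y; r(17)→15·17+15≡10=k; y(24)→15·24+15≡11=l (all mod 26).

kfspykl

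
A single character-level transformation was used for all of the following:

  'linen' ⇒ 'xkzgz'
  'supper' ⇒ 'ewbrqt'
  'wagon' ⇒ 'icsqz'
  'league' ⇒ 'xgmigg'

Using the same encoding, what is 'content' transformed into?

oqzvqpf

Shifts by position in linen: pos 0: l→x (+12), pos 1: i→k (+2), pos 2: n→z (+12), pos 3: e→g (+2) — repeating every 2. A repeating key of period 2 is used — shifts +12, +2 over and over.
Applying it to content: c+12=o, o+2=q, n+12=z, t+2=v, e+12=q, n+2=p, t+12=f.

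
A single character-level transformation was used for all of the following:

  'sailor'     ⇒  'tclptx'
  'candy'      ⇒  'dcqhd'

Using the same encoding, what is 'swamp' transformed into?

In sailor: s→t is +1, a→c is +2, i→l is +3, l→p is +4 — the shift increases by 1 each position. Letter i (0-indexed) is shifted by i+1, so successive shifts are 1, 2, 3, ….
For swamp: s+1=t, w+2=y, a+3=d, m+4=q, p+5=u.

tydqu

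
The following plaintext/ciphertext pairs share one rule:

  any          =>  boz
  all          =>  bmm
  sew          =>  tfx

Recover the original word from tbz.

say

Compare letters: a→b is +1, n→o is +1, y→z is +1 — a constant shift. Each letter is shifted forward by 1 in the alphabet (a Caesar shift of +1).
Undoing it on tbz: t−1=s, b−1=a, z−1=y.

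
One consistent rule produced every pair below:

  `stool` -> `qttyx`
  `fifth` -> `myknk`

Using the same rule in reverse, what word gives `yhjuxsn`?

inspect

Read the word backwards and shift each letter +5.
Decoding yhjuxsn: shift back: y−5=t, h−5=c, j−5=e, u−5=p, x−5=s, s−5=n, n−5=i → tcepsni; then reverse → inspect.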